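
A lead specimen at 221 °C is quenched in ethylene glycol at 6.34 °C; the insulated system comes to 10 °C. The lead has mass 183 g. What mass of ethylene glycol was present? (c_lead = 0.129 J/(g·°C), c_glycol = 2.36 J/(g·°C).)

m ≈ 577 g

Heat lost by the lead = heat gained by the glycol:
183×0.129×(221 − 10) = m×2.36×(10 − 6.34)
8.638 m = 4981.1  ⇒  m ≈ 576.7 g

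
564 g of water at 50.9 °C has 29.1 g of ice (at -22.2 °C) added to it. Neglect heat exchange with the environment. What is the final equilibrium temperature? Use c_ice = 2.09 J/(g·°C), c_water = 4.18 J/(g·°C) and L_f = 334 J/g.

Conservation of energy gives ΣQ = 0:
ice -22.2→0 °C: 29.1×2.09×22.2 = 1350.2
  melt ice: 29.1×334 = 9719.4
  warm the meltwater: 121.64 T
  water: 2357.5(T − 50.9)
2479.2 T = 119998 − 11070 = 108928
T ≈ 43.94 °C. Since T > 0 °C, the all-ice-melts assumption holds.

T_f ≈ 43.9 °C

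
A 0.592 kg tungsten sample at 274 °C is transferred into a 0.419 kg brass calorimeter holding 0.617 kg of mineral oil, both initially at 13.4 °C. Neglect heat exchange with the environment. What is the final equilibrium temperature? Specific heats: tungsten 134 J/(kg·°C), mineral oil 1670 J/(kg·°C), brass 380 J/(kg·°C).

Energy conservation, ΣQ = 0:
0.592*134*(T − 274) + 0.617*1670*(T − 13.4) + 0.419*380*(T − 13.4) = 0
79.33(T − 274) + 1030.4(T − 13.4) + 159.22(T − 13.4) = 0
(79.33 + 1030.4 + 159.22) T = 79.33*274 + 1030.4*13.4 + 159.22*13.4
T = 37677/1268.9 ≈ 29.69 °C

T_f ≈ 29.7 °C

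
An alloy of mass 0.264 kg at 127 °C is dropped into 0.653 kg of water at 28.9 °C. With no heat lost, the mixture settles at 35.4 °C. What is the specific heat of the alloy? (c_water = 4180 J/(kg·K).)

m_s c (T_s − T_f) = m_water c_water (T_f − T_0):
0.264·c·(127 − 35.4) = 0.653·4180·(35.4 − 28.9)
24.18 c = 17742  ⇒  c ≈ 733.7 J/(kg·K)

c ≈ 734 J/(kg·K)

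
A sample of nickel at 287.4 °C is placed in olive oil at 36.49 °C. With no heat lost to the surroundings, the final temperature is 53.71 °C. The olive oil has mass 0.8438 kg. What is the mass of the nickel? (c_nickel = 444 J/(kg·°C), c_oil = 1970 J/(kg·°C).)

|Q_nickel| = |Q_oil|:
m·444·(287.4 − 53.71) = 0.8438·1970·(53.71 − 36.49)
103758 m = 28625  ⇒  m ≈ 0.2759 kg

m ≈ 0.276 kg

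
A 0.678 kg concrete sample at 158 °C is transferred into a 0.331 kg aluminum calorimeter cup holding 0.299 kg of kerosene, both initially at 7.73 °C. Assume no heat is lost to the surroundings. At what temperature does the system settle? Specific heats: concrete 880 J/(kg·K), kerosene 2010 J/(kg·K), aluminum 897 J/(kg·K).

T_f ≈ 67.7 °C

Heat gained plus heat lost sum to zero:
0.678×880×(T − 158) + 0.299×2010×(T − 7.73) + 0.331×897×(T − 7.73) = 0
596.64(T − 158) + 600.99(T − 7.73) + 296.91(T − 7.73) = 0
(596.64 + 600.99 + 296.91) T = 596.64×158 + 600.99×7.73 + 296.91×7.73
T ≈ 67.72 °C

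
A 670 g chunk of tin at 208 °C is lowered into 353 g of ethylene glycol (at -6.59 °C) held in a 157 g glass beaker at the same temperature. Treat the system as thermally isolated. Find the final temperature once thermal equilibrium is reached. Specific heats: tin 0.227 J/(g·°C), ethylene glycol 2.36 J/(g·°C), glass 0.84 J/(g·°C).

T_f ≈ 22.6 °C

Energy conservation, ΣQ = 0:
670·0.227·(T − 208) + 353·2.36·(T − (-6.59)) + 157·0.84·(T − (-6.59)) = 0
152.09(T − 208) + 833.08(T − (-6.59)) + 131.88(T − (-6.59)) = 0
1117 T = 25276
T = 25276 / 1117 = 22.6 °C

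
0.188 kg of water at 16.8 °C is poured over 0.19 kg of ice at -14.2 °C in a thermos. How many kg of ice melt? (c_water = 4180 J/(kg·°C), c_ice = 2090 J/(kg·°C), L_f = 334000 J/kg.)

Water can give up m c ΔT = 0.188·4180·16.8 = 13202 J before reaching 0 °C.
Warming the ice to 0 °C takes 0.19·2090·14.2 = 5638.8 J, leaving 7563.3 J for melting.
Fully melting the ice requires m_ice L_f = 0.19·334000 = 63460 J.
7563.3 J < 63460 J, so only part of the ice melts and the system sits at 0 °C.
m_melt = 7563.3 / L_f = 0.02264 kg.

m_melted ≈ 0.0226 kg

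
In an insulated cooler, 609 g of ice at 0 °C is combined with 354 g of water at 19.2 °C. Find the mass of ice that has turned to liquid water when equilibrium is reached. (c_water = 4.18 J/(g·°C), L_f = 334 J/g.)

m_melted ≈ 85.1 g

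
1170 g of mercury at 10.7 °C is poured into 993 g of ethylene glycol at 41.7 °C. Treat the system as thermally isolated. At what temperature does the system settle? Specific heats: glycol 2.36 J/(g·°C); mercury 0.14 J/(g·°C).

T_f ≈ 39.7 °C

Set heat shed by the hot body equal to heat absorbed by the cold body:
993·2.36·(41.7 − T) = 1170·0.14·(T − 10.7)
2343.5(41.7 − T) = 163.8(T − 10.7)
2507.3 T = 99476  ⇒  T ≈ 39.67 °C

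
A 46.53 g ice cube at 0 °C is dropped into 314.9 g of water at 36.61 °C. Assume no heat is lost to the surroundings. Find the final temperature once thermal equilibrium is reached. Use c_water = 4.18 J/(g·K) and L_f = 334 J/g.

Heat gained plus heat lost sum to zero:
melt ice: 46.53·334 = 15541; warm the meltwater: 194.5 T; water cools: 314.9·4.18·(T − 36.61) = 1316.3(T − 36.61)
1510.8 T = 48189 − 15541 = 32648
T ≈ 21.61 °C. Since T > 0 °C, the all-ice-melts assumption holds.

T_f ≈ 21.6 °C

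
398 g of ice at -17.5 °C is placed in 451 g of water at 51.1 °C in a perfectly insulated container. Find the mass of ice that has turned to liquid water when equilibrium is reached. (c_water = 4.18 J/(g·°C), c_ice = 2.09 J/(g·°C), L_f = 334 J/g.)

Cooling the water to 0 °C releases 451×4.18×51.1 = 96333 J.
Warming the ice to 0 °C takes 398×2.09×17.5 = 14557 J, leaving 81776 J for melting.
To melt every bit of ice: 398×334 = 132932 J.
81776 J < 132932 J, so only part of the ice melts and the system sits at 0 °C.
m_melt = 81776 / L_f = 244.8 g.

m_melted ≈ 245 g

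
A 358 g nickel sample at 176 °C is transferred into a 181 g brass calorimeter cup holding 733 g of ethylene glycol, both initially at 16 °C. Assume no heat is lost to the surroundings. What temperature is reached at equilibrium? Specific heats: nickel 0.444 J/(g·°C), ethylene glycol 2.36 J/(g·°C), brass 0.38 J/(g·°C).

T_f ≈ 29.0 °C

Energy conservation, ΣQ = 0:
358*0.444*(T − 176) + 733*2.36*(T − 16) + 181*0.38*(T − 16) = 0
158.95(T − 176) + 1729.9(T − 16) + 68.78(T − 16) = 0
(158.95 + 1729.9 + 68.78) T = 158.95*176 + 1729.9*16 + 68.78*16
T = 56754 / 1957.6 = 29 °C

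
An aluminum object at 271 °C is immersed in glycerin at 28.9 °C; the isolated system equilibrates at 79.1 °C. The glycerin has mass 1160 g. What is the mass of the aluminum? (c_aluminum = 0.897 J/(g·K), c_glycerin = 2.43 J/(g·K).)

m ≈ 822 g

Conservation of energy gives ΣQ = 0:
m·0.897·(79.1 − 271) + 1160·2.43·(79.1 − 28.9) = 0
-172.13 m = -141504
m = -141504/-172.13 ≈ 822.1 g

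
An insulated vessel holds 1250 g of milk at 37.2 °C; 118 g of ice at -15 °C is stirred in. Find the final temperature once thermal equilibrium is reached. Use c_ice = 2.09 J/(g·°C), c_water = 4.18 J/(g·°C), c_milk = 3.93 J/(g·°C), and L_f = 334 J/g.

Sum of m c ΔT and latent-heat terms is zero:
ice -15→0 °C: 118·2.09·15 = 3699.3
  melt ice: 118·334 = 39412
  warm the meltwater: 493.24 T
  milk: 4912.5(T − 37.2)
5405.7 T = 182745 − 43111 = 139634
T ≈ 25.83 °C — above 0 °C, consistent with complete melting.

T_f ≈ 25.8 °C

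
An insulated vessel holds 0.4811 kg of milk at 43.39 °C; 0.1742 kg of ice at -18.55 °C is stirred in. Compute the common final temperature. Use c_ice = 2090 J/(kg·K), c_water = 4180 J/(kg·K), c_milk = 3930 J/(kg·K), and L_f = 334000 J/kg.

T_f ≈ 6.5 °C

Heat gained plus heat lost sum to zero:
warm ice to 0 °C: 0.1742·2090·(0 − (-18.55)) = 6753.6; melt ice: 0.1742·334000 = 58183; warm the meltwater: 728.16 T; milk cools: 0.4811·3930·(T − 43.39) = 1890.7(T − 43.39)
2618.9 T = 82038 − 64936 = 17102
T ≈ 6.53 °C. Since T > 0 °C, the all-ice-melts assumption holds.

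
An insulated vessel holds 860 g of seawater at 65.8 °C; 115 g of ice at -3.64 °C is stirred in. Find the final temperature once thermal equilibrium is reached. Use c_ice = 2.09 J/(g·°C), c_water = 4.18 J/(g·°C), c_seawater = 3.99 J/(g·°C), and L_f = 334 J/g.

T_f ≈ 47.7 °C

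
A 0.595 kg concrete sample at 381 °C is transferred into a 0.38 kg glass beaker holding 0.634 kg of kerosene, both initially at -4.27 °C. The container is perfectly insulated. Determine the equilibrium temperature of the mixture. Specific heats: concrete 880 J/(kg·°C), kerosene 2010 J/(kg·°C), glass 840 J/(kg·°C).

Conservation of energy gives ΣQ = 0:
0.595×880×(T − 381) + 0.634×2010×(T − (-4.27)) + 0.38×840×(T − (-4.27)) = 0
2117.1 T = 192687
T ≈ 91.01 °C

T_f ≈ 91.0 °C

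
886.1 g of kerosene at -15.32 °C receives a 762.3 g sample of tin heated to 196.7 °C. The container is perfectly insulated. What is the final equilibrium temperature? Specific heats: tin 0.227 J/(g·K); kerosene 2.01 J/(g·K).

Conservation of energy gives ΣQ = 0:
762.3×0.227×(T − 196.7) + 886.1×2.01×(T − (-15.32)) = 0
173.04(T − 196.7) + 1781.1(T − (-15.32)) = 0
1954.1 T = 6751.5
T ≈ 3.46 °C

T_f ≈ 3.5 °C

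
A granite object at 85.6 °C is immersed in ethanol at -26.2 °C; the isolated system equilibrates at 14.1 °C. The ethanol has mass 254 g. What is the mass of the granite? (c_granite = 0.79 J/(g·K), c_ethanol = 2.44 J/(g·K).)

m ≈ 442 g

Heat gained plus heat lost sum to zero:
m×0.79×(14.1 − 85.6) + 254×2.44×(14.1 − (-26.2)) = 0
-56.48 m = -24976
m = -24976/-56.48 ≈ 442.2 g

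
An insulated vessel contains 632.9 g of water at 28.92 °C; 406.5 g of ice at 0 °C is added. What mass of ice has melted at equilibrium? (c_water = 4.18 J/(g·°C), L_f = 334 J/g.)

Heat available from the water dropping to 0 °C: 632.9×4.18×28.92 = 76508 J.
To melt every bit of ice: 406.5×334 = 135771 J.
76508 J < 135771 J, so only part of the ice melts and the system sits at 0 °C.
m_melted×334 = 76508  ⇒  m_melted ≈ 229.1 g.

m_melted ≈ 229 g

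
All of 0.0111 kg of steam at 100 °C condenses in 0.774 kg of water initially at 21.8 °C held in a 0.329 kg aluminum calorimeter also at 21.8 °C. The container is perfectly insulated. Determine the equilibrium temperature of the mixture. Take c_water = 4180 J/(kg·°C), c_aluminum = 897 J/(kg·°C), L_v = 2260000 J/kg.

Net heat exchanged in the isolated system is zero:
condense steam: −0.0111·2260000 = −25086; condensed water 100 °C→T: 46.4(T − 100); water warms: 0.774·4180·(T − 21.8) = 3235.3(T − 21.8); cup: 295.11(T − 21.8)
3576.8 T = 25086 + 4639.8 + 76963 = 106689
T ≈ 29.83 °C (< 100 °C, so full condensation is consistent).

T_f ≈ 29.8 °C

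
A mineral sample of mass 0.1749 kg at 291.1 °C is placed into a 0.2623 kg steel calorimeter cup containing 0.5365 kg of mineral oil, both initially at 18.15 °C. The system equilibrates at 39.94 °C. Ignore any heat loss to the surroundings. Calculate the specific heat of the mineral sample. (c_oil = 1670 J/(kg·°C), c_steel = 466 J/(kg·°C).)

c ≈ 505 J/(kg·°C)

Heat gained plus heat lost sum to zero:
0.1749·c·(39.94 − 291.1) + 0.5365·1670·(39.94 − 18.15) + 0.2623·466·(39.94 − 18.15) = 0
-43.93 c = -22186
c = -22186/-43.93 ≈ 505.1 J/(kg·°C)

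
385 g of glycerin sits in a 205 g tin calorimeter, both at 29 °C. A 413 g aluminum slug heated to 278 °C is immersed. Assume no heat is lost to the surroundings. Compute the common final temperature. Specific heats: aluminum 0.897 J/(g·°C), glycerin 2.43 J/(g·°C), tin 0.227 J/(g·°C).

T_f ≈ 97.2 °C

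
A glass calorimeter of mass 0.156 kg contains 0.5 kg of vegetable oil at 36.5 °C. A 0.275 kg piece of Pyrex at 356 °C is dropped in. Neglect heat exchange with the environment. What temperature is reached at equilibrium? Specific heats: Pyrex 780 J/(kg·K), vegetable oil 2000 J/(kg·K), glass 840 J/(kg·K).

T_f ≈ 87.4 °C

With ΣQ=0 the equilibrium temperature is the m·c-weighted mean:
T_f = (214.5*356 + 1000*36.5 + 131.04*36.5) / (214.5 + 1000 + 131.04)
    = 117645 / 1345.5 ≈ 87.43 °C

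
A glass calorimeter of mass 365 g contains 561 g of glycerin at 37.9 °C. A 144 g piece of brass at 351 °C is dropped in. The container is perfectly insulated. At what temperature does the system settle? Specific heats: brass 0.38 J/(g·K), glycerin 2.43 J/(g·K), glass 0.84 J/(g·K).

Heat gained plus heat lost sum to zero:
144*0.38*(T − 351) + 561*2.43*(T − 37.9) + 365*0.84*(T − 37.9) = 0
54.72(T − 351) + 1363.2(T − 37.9) + 306.6(T − 37.9) = 0
1724.5 T = 82493
T = 82493 / 1724.5 = 47.8 °C

T_f ≈ 47.8 °C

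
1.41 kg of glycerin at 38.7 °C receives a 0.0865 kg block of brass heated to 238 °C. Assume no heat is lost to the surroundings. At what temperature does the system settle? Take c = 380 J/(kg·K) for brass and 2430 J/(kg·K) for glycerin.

|Q_brass| = |Q_glycerin|:
0.0865·380·(238 − T) = 1.41·2430·(T − 38.7)
32.87(238 − T) = 3426.3(T − 38.7)
3459.2 T = 140421  ⇒  T ≈ 40.59 °C

T_f ≈ 40.6 °C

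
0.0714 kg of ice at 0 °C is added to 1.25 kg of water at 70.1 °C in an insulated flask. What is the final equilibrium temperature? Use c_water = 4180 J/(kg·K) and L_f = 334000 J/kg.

T_f ≈ 62.0 °C

Heat gained plus heat lost sum to zero:
melt ice: 0.0714×334000 = 23848; warm the meltwater: 298.45 T; water cools: 1.25×4180×(T − 70.1) = 5225(T − 70.1)
5523.5 T = 366272 − 23848 = 342425
T ≈ 61.99 °C (positive, so assuming full melt was valid).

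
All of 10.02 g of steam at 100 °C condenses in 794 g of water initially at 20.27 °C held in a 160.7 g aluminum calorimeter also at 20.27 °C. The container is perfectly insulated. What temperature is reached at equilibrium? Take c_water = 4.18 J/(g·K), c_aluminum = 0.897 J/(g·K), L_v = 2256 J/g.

Let T be the final temperature. ΣQ_i = 0:
latent heat released on condensation: 10.02·2256 = 22605; condensate cools 100→T: 10.02·4.18·(T − 100) = 41.88(T − 100); original water: 3318.9(T − 20.27); aluminum cup: 160.7·0.897·(T − 20.27) = 144.15(T − 20.27)
3505 T = 22605 + 4188.4 + 70196 = 96990
T ≈ 27.67 °C (< 100 °C, so full condensation is consistent).

T_f ≈ 27.7 °C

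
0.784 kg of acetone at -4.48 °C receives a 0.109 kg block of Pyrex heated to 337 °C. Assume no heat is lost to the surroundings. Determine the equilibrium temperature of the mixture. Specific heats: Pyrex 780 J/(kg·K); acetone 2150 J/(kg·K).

T_f is the heat-capacity-weighted average of the initial temperatures:
T_f = (85.02·337 + 1685.6·(-4.48)) / (85.02 + 1685.6)
    = 21100 / 1770.6 ≈ 11.92 °C

T_f ≈ 11.9 °C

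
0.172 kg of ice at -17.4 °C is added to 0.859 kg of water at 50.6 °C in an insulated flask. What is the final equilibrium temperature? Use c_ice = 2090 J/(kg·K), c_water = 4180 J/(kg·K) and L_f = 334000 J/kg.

T_f ≈ 27.4 °C

Setting the total heat transfer to zero:
warm ice to 0 °C: 0.172×2090×(0 − (-17.4)) = 6255
  fusion: m_ice L_f = 0.172×334000 = 57448
  warm the meltwater: 718.96 T
  water: 3590.6(T − 50.6)
4309.6 T = 181685 − 63703 = 117982
T ≈ 27.38 °C. Since T > 0 °C, the all-ice-melts assumption holds.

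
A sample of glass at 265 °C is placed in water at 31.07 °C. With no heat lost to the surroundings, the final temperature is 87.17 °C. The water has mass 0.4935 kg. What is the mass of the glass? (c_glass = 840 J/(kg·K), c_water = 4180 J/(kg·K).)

m ≈ 0.775 kg

Heat lost by the glass = heat gained by the water:
m×840×(265 − 87.17) = 0.4935×4180×(87.17 − 31.07)
149377 m = 115725  ⇒  m ≈ 0.7747 kg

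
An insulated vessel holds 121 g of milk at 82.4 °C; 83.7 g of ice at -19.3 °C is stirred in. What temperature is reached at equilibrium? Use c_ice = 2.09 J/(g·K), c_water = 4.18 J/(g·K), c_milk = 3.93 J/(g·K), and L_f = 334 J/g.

Let T be the final temperature. ΣQ_i = 0:
warm ice to 0 °C: 83.7·2.09·(0 − (-19.3)) = 3376.2; melt ice: 83.7·334 = 27956; warm the meltwater: 349.87 T; milk: 475.53(T − 82.4)
825.4 T = 39184 − 31332 = 7851.7
T ≈ 9.51 °C. Since T > 0 °C, the all-ice-melts assumption holds.

T_f ≈ 9.5 °C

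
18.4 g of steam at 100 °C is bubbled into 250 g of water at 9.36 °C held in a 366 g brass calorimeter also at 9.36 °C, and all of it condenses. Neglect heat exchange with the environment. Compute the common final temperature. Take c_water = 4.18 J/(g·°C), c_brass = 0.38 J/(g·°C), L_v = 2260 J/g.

Conservation of energy gives ΣQ = 0:
steam→water at 100 °C releases m L_v = 18.4×2260 = 41584
  condensed water 100 °C→T: 76.91(T − 100)
  water warms: 250×4.18×(T − 9.36) = 1045(T − 9.36)
  brass cup: 366×0.38×(T − 9.36) = 139.08(T − 9.36)
1261 T = 41584 + 7691.2 + 11083 = 60358
T ≈ 47.87 °C, under the boiling point, so the assumption holds.

T_f ≈ 47.9 °C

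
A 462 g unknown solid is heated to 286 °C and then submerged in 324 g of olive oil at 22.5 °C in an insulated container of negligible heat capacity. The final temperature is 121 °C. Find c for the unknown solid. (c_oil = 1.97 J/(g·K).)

Energy conservation, ΣQ = 0:
462×c×(121 − 286) + 324×1.97×(121 − 22.5) = 0
-76230 c = -62871
c = -62871/-76230 ≈ 0.8247 J/(g·K)

c ≈ 0.825 J/(g·K)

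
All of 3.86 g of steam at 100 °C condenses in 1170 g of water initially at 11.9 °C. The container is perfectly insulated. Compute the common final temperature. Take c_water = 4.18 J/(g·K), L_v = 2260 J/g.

T_f ≈ 14.0 °C

Net heat exchanged in the isolated system is zero:
latent heat released on condensation: 3.86·2260 = 8723.6; condensate cools 100→T: 3.86·4.18·(T − 100) = 16.13(T − 100); original water: 4890.6(T − 11.9)
4906.7 T = 8723.6 + 1613.5 + 58198 = 68535
T ≈ 13.97 °C, under the boiling point, so the assumption holds.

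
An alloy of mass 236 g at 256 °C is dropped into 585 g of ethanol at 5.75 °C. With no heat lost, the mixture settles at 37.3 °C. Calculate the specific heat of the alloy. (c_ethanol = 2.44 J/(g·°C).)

c ≈ 0.873 J/(g·°C)

Heat lost by the alloy = heat gained by the ethanol:
236×c×(256 − 37.3) = 585×2.44×(37.3 − 5.75)
51613 c = 45034  ⇒  c ≈ 0.8725 J/(g·°C)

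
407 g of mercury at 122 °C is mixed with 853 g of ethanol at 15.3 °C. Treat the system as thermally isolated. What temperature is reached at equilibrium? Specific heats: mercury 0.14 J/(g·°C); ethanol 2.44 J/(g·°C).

Conservation of energy gives ΣQ = 0:
407*0.14*(T − 122) + 853*2.44*(T − 15.3) = 0
2138.3 T = 38796
T ≈ 18.14 °C

T_f ≈ 18.1 °C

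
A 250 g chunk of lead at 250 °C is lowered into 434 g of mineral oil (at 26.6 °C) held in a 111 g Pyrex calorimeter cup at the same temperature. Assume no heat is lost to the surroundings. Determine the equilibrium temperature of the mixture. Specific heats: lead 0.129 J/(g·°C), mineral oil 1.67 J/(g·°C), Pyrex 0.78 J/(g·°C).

T_f = Σ m_i c_i T_i / Σ m_i c_i:
T_f = (32.25×250 + 724.78×26.6 + 86.58×26.6) / (32.25 + 724.78 + 86.58)
    = 29645 / 843.61 ≈ 35.14 °C

T_f ≈ 35.1 °C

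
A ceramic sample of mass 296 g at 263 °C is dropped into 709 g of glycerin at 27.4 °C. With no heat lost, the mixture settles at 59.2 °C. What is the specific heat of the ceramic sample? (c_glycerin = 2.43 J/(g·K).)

c ≈ 0.908 J/(g·K)

Energy conservation, ΣQ = 0:
296×c×(59.2 − 263) + 709×2.43×(59.2 − 27.4) = 0
-60325 c = -54787
c = -54787/-60325 ≈ 0.9082 J/(g·K)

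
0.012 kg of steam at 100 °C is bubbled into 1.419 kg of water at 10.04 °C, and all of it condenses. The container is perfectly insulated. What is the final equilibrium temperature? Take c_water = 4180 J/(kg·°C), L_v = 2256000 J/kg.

Conservation of energy gives ΣQ = 0:
steam→water at 100 °C releases m L_v = 0.012×2256000 = 27072; condensate cools 100→T: 0.012×4180×(T − 100) = 50.16(T − 100); original water: 5931.4(T − 10.04)
5981.6 T = 27072 + 5016 + 59551 = 91639
T ≈ 15.32 °C — below 100 °C, confirming all the steam condensed.

T_f ≈ 15.3 °C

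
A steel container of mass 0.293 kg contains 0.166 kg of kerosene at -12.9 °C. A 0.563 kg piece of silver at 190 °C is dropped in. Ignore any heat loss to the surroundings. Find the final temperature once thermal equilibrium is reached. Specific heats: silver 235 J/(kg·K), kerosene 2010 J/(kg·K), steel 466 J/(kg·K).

Taking heat into each body as positive, Σ m c ΔT = 0:
0.563×235×(T − 190) + 0.166×2010×(T − (-12.9)) + 0.293×466×(T − (-12.9)) = 0
(132.3 + 333.66 + 136.54) T = 132.3×190 + 333.66×(-12.9) + 136.54×(-12.9)
T ≈ 31.66 °C

T_f ≈ 31.7 °C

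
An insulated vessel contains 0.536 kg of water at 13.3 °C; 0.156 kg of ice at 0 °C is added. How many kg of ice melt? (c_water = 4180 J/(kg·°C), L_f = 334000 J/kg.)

Heat available from the water dropping to 0 °C: 0.536·4180·13.3 = 29798 J.
Fully melting the ice requires m_ice L_f = 0.156·334000 = 52104 J.
That's not enough to melt it all — equilibrium is at 0 °C with ice remaining.
m_melted·334000 = 29798  ⇒  m_melted ≈ 0.08922 kg.

m_melted ≈ 0.0892 kg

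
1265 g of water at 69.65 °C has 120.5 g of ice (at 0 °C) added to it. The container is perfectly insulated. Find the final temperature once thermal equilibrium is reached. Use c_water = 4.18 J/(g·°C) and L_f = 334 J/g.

T_f ≈ 56.6 °C

Conservation of energy gives ΣQ = 0:
fusion: m_ice L_f = 120.5×334 = 40247; warm the meltwater: 503.69 T; water: 5287.7(T − 69.65)
5791.4 T = 368288 − 40247 = 328041
T ≈ 56.64 °C. Since T > 0 °C, the all-ice-melts assumption holds.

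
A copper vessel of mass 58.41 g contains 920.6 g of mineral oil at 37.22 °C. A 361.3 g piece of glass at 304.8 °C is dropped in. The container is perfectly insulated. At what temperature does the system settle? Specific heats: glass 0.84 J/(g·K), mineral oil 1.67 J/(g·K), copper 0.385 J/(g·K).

T_f ≈ 80.8 °C

With ΣQ=0 the equilibrium temperature is the m·c-weighted mean:
T_f = (303.49*304.8 + 1537.4*37.22 + 22.49*37.22) / (303.49 + 1537.4 + 22.49)
    = 150563 / 1863.4 ≈ 80.80 °C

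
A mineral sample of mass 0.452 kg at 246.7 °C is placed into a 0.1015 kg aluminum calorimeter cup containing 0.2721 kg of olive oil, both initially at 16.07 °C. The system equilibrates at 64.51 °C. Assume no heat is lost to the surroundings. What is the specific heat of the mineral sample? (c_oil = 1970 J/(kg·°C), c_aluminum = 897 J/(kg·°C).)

Heat gained plus heat lost sum to zero:
0.452·c·(64.51 − 246.7) + 0.2721·1970·(64.51 − 16.07) + 0.1015·897·(64.51 − 16.07) = 0
-82.35 c = -30376
c = -30376/-82.35 ≈ 368.9 J/(kg·°C)

c ≈ 369 J/(kg·°C)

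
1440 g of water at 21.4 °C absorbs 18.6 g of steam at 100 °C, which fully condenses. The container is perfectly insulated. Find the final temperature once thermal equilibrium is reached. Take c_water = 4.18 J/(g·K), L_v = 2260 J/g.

T_f ≈ 29.3 °C

Taking heat into each body as positive, Σ m c ΔT = 0:
latent heat released on condensation: 18.6×2260 = 42036; condensed water 100 °C→T: 77.75(T − 100); water warms: 1440×4.18×(T − 21.4) = 6019.2(T − 21.4)
6096.9 T = 42036 + 7774.8 + 128811 = 178622
T ≈ 29.30 °C, under the boiling point, so the assumption holds.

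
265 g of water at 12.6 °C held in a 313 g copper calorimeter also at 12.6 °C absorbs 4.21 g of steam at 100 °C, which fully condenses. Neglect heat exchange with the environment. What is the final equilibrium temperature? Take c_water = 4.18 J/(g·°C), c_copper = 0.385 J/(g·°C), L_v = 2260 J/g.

T_f ≈ 21.5 °C

Heat gained plus heat lost sum to zero:
steam→water at 100 °C releases m L_v = 4.21×2260 = 9514.6
  condensed water 100 °C→T: 17.6(T − 100)
  water warms: 265×4.18×(T − 12.6) = 1107.7(T − 12.6)
  copper cup: 313×0.385×(T − 12.6) = 120.51(T − 12.6)
1245.8 T = 9514.6 + 1759.8 + 15475 = 26750
T ≈ 21.47 °C — below 100 °C, confirming all the steam condensed.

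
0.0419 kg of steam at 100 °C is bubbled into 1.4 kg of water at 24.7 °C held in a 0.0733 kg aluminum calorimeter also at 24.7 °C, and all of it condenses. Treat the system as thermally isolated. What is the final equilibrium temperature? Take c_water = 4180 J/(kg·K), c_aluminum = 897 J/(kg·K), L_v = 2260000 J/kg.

T_f ≈ 42.4 °C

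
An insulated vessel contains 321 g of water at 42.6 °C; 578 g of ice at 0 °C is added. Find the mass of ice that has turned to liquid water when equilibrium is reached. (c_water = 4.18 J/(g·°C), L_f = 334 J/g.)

Water can give up m c ΔT = 321×4.18×42.6 = 57160 J before reaching 0 °C.
To melt every bit of ice: 578×334 = 193052 J.
Since 57160 < 193052 J, not all the ice melts; equilibrium is at 0 °C.
m_melt = 57160 / L_f = 171.1 g.

m_melted ≈ 171 g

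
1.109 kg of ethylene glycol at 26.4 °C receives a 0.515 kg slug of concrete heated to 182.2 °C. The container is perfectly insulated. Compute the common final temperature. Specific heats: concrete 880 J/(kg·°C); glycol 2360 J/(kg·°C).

T_f ≈ 49.4 °C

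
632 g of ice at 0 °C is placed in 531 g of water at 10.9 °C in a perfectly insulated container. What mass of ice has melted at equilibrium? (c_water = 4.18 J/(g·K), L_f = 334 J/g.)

Cooling the water to 0 °C releases 531·4.18·10.9 = 24193 J.
To melt every bit of ice: 632·334 = 211088 J.
That's not enough to melt it all — equilibrium is at 0 °C with ice remaining.
Mass melted = 24193/334 ≈ 72.44 g.

m_melted ≈ 72.4 g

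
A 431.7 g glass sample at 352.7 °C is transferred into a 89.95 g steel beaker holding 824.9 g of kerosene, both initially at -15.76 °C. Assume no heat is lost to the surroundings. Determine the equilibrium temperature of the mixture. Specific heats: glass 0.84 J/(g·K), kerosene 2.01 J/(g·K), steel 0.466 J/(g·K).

T_f ≈ 49.0 °C

Let T be the final temperature. ΣQ_i = 0:
431.7·0.84·(T − 352.7) + 824.9·2.01·(T − (-15.76)) + 89.95·0.466·(T − (-15.76)) = 0
(362.63 + 1658 + 41.92) T = 362.63·352.7 + 1658·(-15.76) + 41.92·(-15.76)
T ≈ 49.02 °C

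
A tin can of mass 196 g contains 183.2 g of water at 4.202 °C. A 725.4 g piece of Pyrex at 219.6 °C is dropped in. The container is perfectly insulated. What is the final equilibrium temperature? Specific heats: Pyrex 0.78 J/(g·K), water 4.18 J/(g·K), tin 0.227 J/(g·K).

T_f ≈ 92.8 °C

Taking heat into each body as positive, Σ m c ΔT = 0:
725.4·0.78·(T − 219.6) + 183.2·4.18·(T − 4.202) + 196·0.227·(T − 4.202) = 0
565.81(T − 219.6) + 765.78(T − 4.202) + 44.49(T − 4.202) = 0
(565.81 + 765.78 + 44.49) T = 565.81·219.6 + 765.78·4.202 + 44.49·4.202
T ≈ 92.77 °C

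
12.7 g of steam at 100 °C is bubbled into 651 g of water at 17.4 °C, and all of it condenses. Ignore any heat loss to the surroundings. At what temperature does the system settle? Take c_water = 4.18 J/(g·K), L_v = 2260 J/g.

T_f ≈ 29.3 °C

Let T be the final temperature. ΣQ_i = 0:
latent heat released on condensation: 12.7×2260 = 28702
  condensed water 100 °C→T: 53.09(T − 100)
  original water: 2721.2(T − 17.4)
2774.3 T = 28702 + 5308.6 + 47349 = 81359
T ≈ 29.33 °C — below 100 °C, confirming all the steam condensed.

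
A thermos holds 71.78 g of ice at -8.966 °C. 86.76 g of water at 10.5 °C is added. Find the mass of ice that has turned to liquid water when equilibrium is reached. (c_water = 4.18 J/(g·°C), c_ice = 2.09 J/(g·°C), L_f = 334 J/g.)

m_melted ≈ 7.37 g

Heat available from the water dropping to 0 °C: 86.76·4.18·10.5 = 3807.9 J.
Of that, 71.78·2.09·8.966 = 1345.1 J goes to bring the ice to 0 °C, leaving 2462.8 J.
To melt every bit of ice: 71.78·334 = 23975 J.
That's not enough to melt it all — equilibrium is at 0 °C with ice remaining.
Mass melted = 2462.8/334 ≈ 7.374 g.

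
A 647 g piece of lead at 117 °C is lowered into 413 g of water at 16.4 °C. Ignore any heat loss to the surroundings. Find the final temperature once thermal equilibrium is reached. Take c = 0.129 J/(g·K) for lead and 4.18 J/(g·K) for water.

T_f ≈ 21.0 °C

Set heat shed by the hot body equal to heat absorbed by the cold body:
647·0.129·(117 − T) = 413·4.18·(T − 16.4)
83.46(117 − T) = 1726.3(T − 16.4)
1809.8 T = 38077  ⇒  T ≈ 21.04 °C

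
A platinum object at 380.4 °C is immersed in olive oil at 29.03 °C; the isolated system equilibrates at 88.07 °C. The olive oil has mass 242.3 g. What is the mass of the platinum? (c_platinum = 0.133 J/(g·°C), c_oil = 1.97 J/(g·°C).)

m ≈ 725 g

Heat gained plus heat lost sum to zero:
m×0.133×(88.07 − 380.4) + 242.3×1.97×(88.07 − 29.03) = 0
-38.88 m = -28182
m = -28182/-38.88 ≈ 724.8 g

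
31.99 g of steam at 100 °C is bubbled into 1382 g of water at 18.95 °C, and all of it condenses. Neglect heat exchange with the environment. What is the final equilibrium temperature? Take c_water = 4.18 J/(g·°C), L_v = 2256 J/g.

T_f ≈ 33.0 °C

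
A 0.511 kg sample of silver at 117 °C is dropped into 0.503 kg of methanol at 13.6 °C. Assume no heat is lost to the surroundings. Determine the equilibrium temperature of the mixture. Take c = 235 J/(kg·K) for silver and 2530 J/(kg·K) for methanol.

Conservation of energy gives ΣQ = 0:
0.511×235×(T − 117) + 0.503×2530×(T − 13.6) = 0
1392.7 T = 31357
T ≈ 22.52 °C

T_f ≈ 22.5 °C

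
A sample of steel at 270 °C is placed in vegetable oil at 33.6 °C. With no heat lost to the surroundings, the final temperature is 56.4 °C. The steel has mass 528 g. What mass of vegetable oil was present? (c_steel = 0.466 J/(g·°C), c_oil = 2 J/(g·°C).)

m ≈ 1150 g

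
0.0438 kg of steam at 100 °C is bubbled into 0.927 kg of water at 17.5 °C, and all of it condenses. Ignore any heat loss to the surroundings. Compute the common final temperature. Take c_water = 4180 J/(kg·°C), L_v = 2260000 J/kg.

T_f ≈ 45.6 °C

Taking heat into each body as positive, Σ m c ΔT = 0:
latent heat released on condensation: 0.0438×2260000 = 98988; condensate cools 100→T: 0.0438×4180×(T − 100) = 183.08(T − 100); original water: 3874.9(T − 17.5)
4057.9 T = 98988 + 18308 + 67810 = 185106
T ≈ 45.62 °C, under the boiling point, so the assumption holds.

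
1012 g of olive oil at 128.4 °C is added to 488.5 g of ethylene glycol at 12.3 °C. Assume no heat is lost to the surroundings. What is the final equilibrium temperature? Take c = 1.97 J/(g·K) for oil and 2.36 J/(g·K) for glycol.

Heat gained plus heat lost sum to zero:
1012*1.97*(T − 128.4) + 488.5*2.36*(T − 12.3) = 0
1993.6(T − 128.4) + 1152.9(T − 12.3) = 0
(1993.6 + 1152.9) T = 1993.6*128.4 + 1152.9*12.3
T ≈ 85.86 °C

T_f ≈ 85.9 °C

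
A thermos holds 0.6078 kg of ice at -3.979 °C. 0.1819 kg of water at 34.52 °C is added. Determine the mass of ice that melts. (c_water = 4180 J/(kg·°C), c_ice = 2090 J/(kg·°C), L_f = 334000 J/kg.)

Heat available from the water dropping to 0 °C: 0.1819×4180×34.52 = 26247 J.
Warming the ice to 0 °C takes 0.6078×2090×3.979 = 5054.5 J, leaving 21192 J for melting.
To melt every bit of ice: 0.6078×334000 = 203005 J.
That's not enough to melt it all — equilibrium is at 0 °C with ice remaining.
m_melt = 21192 / L_f = 0.06345 kg.

m_melted ≈ 0.0635 kg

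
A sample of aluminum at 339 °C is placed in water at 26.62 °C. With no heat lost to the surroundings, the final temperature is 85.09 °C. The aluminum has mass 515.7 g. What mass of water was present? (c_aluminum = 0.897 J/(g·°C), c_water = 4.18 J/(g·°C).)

|Q_aluminum| = |Q_water|:
515.7×0.897×(339 − 85.09) = m×4.18×(85.09 − 26.62)
244.4 m = 117454  ⇒  m ≈ 480.6 g

m ≈ 481 g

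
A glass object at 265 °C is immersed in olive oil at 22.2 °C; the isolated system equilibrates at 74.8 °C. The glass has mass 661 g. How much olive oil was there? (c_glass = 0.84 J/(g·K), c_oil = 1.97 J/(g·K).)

m ≈ 1020 g

Setting the total heat transfer to zero:
661×0.84×(74.8 − 265) + m×1.97×(74.8 − 22.2) = 0
103.62 m = 105607
m = 105607/103.62 ≈ 1019 g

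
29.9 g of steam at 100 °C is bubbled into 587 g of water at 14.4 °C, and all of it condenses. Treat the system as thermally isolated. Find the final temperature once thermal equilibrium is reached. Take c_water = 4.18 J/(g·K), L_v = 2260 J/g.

T_f ≈ 44.8 °C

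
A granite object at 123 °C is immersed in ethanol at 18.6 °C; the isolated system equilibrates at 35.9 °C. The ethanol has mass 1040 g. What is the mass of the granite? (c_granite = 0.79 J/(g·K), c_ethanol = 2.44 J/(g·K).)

m ≈ 638 g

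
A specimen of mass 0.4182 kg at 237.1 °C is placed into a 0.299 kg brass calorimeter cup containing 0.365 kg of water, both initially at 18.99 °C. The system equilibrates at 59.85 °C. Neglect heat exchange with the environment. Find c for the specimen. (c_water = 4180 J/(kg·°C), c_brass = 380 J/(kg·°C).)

Energy conservation, ΣQ = 0:
0.4182·c·(59.85 − 237.1) + 0.365·4180·(59.85 − 18.99) + 0.299·380·(59.85 − 18.99) = 0
-74.13 c = -66983
c = -66983/-74.13 ≈ 903.6 J/(kg·°C)

c ≈ 904 J/(kg·°C)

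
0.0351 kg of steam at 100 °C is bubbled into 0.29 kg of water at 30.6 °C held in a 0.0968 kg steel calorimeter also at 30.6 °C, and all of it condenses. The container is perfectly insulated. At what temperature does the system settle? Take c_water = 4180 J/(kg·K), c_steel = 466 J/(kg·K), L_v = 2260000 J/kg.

Net heat exchanged in the isolated system is zero:
steam→water at 100 °C releases m L_v = 0.0351×2260000 = 79326
  condensate cools 100→T: 0.0351×4180×(T − 100) = 146.72(T − 100)
  original water: 1212.2(T − 30.6)
  cup: 45.11(T − 30.6)
1404 T = 79326 + 14672 + 38474 = 132471
T ≈ 94.35 °C, under the boiling point, so the assumption holds.

T_f ≈ 94.4 °C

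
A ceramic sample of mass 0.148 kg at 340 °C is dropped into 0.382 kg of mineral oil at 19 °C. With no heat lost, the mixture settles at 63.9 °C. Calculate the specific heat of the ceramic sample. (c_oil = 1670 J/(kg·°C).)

Energy conservation, ΣQ = 0:
0.148×c×(63.9 − 340) + 0.382×1670×(63.9 − 19) = 0
-40.86 c = -28644
c = -28644/-40.86 ≈ 701 J/(kg·°C)

c ≈ 701 J/(kg·°C)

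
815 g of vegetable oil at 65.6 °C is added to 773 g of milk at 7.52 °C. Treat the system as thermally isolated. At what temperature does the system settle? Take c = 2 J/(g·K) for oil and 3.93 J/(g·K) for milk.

T_f ≈ 27.8 °C

Set heat shed by the hot body equal to heat absorbed by the cold body:
815×2×(65.6 − T) = 773×3.93×(T − 7.52)
1630(65.6 − T) = 3037.9(T − 7.52)
4667.9 T = 129773  ⇒  T ≈ 27.80 °C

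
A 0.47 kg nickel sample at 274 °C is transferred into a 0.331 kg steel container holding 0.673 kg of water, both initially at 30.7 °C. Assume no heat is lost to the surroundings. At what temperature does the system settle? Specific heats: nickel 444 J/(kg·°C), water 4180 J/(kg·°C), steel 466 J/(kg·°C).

T_f ≈ 46.7 °C

Let T be the final temperature. ΣQ_i = 0:
0.47×444×(T − 274) + 0.673×4180×(T − 30.7) + 0.331×466×(T − 30.7) = 0
(208.68 + 2813.1 + 154.25) T = 208.68×274 + 2813.1×30.7 + 154.25×30.7
T = 148277/3176.1 ≈ 46.69 °C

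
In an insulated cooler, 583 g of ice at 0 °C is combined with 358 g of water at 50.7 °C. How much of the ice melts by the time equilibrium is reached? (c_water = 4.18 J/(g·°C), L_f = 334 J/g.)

m_melted ≈ 227 g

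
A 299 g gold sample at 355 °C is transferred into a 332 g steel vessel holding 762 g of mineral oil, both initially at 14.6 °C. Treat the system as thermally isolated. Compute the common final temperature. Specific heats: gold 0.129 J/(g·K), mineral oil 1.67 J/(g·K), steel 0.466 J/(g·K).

Energy conservation, ΣQ = 0:
299*0.129*(T − 355) + 762*1.67*(T − 14.6) + 332*0.466*(T − 14.6) = 0
38.57(T − 355) + 1272.5(T − 14.6) + 154.71(T − 14.6) = 0
1465.8 T = 34531
T = 34531 / 1465.8 = 23.6 °C

T_f ≈ 23.6 °C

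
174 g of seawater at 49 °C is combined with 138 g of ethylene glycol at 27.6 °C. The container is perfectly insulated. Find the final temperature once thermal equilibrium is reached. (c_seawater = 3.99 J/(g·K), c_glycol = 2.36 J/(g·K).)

T_f ≈ 42.2 °C

T_f = Σ m_i c_i T_i / Σ m_i c_i:
T_f = (694.26*49 + 325.68*27.6) / (694.26 + 325.68)
    = 43008 / 1019.9 ≈ 42.17 °C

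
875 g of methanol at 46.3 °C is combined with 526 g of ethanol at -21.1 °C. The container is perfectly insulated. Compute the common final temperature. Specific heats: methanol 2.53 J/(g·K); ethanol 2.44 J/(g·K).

T_f ≈ 21.6 °C

|Q_methanol| = |Q_ethanol|:
875·2.53·(46.3 − T) = 526·2.44·(T − (-21.1))
2213.8(46.3 − T) = 1283.4(T − (-21.1))
3497.2 T = 75416  ⇒  T ≈ 21.56 °C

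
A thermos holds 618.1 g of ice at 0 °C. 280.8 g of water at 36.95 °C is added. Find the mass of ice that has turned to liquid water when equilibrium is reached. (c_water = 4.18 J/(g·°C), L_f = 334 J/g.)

m_melted ≈ 130 g

Cooling the water to 0 °C releases 280.8×4.18×36.95 = 43370 J.
To melt every bit of ice: 618.1×334 = 206445 J.
43370 J < 206445 J, so only part of the ice melts and the system sits at 0 °C.
m_melted×334 = 43370  ⇒  m_melted ≈ 129.8 g.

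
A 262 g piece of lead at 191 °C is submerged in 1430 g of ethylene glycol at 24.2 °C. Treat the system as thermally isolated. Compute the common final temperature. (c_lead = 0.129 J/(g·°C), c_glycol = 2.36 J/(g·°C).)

Let T be the final temperature. ΣQ_i = 0:
262·0.129·(T − 191) + 1430·2.36·(T − 24.2) = 0
33.8(T − 191) + 3374.8(T − 24.2) = 0
3408.6 T = 88126
T = 88126/3408.6 ≈ 25.85 °C

T_f ≈ 25.9 °C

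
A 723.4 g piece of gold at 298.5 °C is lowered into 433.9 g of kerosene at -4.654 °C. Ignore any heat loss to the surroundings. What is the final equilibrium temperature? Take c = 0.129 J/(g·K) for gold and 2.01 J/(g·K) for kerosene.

T_f ≈ 24.6 °C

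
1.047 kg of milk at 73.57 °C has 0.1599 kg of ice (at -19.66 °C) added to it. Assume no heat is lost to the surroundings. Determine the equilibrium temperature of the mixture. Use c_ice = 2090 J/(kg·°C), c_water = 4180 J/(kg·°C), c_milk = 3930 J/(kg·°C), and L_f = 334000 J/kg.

T_f ≈ 50.8 °C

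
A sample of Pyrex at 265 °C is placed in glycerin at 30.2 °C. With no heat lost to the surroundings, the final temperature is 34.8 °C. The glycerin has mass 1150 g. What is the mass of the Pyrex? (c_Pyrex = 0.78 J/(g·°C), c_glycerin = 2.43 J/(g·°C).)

Heat gained plus heat lost sum to zero:
m·0.78·(34.8 − 265) + 1150·2.43·(34.8 − 30.2) = 0
-179.56 m = -12855
m = -12855/-179.56 ≈ 71.59 g

m ≈ 71.6 g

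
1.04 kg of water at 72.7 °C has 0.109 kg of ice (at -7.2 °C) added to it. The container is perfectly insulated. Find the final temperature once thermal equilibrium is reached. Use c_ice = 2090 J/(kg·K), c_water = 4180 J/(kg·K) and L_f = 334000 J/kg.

Energy balance with sensible and latent terms:
warm ice to 0 °C: 0.109×2090×(0 − (-7.2)) = 1640.2
  melt ice: 0.109×334000 = 36406
  warm the meltwater: 455.62 T
  water cools: 1.04×4180×(T − 72.7) = 4347.2(T − 72.7)
4802.8 T = 316041 − 38046 = 277995
T ≈ 57.88 °C (positive, so assuming full melt was valid).

T_f ≈ 57.9 °C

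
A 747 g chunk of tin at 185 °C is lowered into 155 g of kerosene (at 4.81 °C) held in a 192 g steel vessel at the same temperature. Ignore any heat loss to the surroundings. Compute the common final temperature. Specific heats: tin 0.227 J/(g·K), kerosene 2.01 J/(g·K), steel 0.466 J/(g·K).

Net heat exchanged in the isolated system is zero:
747×0.227×(T − 185) + 155×2.01×(T − 4.81) + 192×0.466×(T − 4.81) = 0
(169.57 + 311.55 + 89.47) T = 169.57×185 + 311.55×4.81 + 89.47×4.81
T = 33299/570.59 ≈ 58.36 °C

T_f ≈ 58.4 °C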